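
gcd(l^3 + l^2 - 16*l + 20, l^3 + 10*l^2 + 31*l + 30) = l + 5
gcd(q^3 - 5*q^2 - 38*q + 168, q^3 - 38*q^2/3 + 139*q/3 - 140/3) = q^2 - 11*q + 28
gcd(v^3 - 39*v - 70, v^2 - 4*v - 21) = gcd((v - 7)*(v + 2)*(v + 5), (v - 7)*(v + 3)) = v - 7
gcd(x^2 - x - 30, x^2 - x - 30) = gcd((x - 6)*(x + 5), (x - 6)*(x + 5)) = x^2 - x - 30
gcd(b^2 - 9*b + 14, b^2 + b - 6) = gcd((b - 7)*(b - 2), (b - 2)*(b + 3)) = b - 2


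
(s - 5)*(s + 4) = s^2 - s - 20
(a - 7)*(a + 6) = a^2 - a - 42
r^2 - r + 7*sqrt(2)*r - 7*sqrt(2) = (r - 1)*(r + 7*sqrt(2))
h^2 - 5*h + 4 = (h - 4)*(h - 1)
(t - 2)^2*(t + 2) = t^3 - 2*t^2 - 4*t + 8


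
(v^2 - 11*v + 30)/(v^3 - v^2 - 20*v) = (v - 6)/(v*(v + 4))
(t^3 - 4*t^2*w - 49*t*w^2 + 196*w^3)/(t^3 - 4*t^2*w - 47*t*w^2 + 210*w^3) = (t^2 - 11*t*w + 28*w^2)/(t^2 - 11*t*w + 30*w^2)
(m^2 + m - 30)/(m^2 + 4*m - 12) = (m - 5)/(m - 2)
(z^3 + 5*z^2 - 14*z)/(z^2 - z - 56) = z*(z - 2)/(z - 8)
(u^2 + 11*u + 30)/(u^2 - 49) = (u^2 + 11*u + 30)/(u^2 - 49)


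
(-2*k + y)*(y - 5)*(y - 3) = -2*k*y^2 + 16*k*y - 30*k + y^3 - 8*y^2 + 15*y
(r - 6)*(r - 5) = r^2 - 11*r + 30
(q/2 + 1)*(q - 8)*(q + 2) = q^3/2 - 2*q^2 - 14*q - 16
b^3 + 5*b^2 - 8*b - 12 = (b - 2)*(b + 1)*(b + 6)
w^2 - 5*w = w*(w - 5)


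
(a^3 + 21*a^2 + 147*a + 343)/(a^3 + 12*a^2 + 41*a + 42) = (a^2 + 14*a + 49)/(a^2 + 5*a + 6)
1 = 1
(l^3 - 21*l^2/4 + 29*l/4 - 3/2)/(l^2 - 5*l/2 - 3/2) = (4*l^2 - 9*l + 2)/(2*(2*l + 1))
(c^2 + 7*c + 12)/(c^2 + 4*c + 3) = (c + 4)/(c + 1)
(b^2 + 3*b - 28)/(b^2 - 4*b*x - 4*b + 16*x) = (-b - 7)/(-b + 4*x)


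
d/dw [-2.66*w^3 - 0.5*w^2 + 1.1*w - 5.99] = -7.98*w^2 - 1.0*w + 1.1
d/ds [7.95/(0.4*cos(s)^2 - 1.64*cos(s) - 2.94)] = (6.36*cos(s) - 13.038)*sin(s)/(-0.4*cos(s)^2 + 1.64*cos(s) + 2.94)^2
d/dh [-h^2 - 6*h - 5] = -2*h - 6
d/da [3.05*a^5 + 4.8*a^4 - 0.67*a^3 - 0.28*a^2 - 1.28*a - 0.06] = 15.25*a^4 + 19.2*a^3 - 2.01*a^2 - 0.56*a - 1.28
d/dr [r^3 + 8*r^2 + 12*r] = 3*r^2 + 16*r + 12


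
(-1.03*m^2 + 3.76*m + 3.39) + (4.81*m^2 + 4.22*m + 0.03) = 3.78*m^2 + 7.98*m + 3.42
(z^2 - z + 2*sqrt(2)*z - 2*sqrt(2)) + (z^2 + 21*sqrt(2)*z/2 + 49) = 2*z^2 - z + 25*sqrt(2)*z/2 - 2*sqrt(2) + 49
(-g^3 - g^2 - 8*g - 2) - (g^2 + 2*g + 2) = -g^3 - 2*g^2 - 10*g - 4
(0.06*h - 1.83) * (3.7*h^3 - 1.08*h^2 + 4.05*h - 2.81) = 0.222*h^4 - 6.8358*h^3 + 2.2194*h^2 - 7.5801*h + 5.1423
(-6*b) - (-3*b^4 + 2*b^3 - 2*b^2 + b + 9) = 3*b^4 - 2*b^3 + 2*b^2 - 7*b - 9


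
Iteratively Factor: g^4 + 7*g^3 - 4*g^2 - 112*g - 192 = (g + 4)*(g^3 + 3*g^2 - 16*g - 48) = (g - 4)*(g + 4)*(g^2 + 7*g + 12) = (g - 4)*(g + 4)^2*(g + 3)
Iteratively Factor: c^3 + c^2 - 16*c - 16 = (c - 4)*(c^2 + 5*c + 4) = (c - 4)*(c + 4)*(c + 1)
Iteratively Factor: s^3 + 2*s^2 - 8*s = (s - 2)*(s^2 + 4*s) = s*(s - 2)*(s + 4)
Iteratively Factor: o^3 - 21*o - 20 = (o + 1)*(o^2 - o - 20) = (o + 1)*(o + 4)*(o - 5)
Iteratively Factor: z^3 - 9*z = (z)*(z^2 - 9) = z*(z - 3)*(z + 3)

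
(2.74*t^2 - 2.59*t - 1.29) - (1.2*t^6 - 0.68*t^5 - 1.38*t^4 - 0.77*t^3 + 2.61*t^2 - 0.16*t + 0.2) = -1.2*t^6 + 0.68*t^5 + 1.38*t^4 + 0.77*t^3 + 0.13*t^2 - 2.43*t - 1.49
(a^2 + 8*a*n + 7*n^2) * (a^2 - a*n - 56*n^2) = a^4 + 7*a^3*n - 57*a^2*n^2 - 455*a*n^3 - 392*n^4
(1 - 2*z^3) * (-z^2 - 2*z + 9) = 2*z^5 + 4*z^4 - 18*z^3 - z^2 - 2*z + 9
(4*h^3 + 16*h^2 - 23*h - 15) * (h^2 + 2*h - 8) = 4*h^5 + 24*h^4 - 23*h^3 - 189*h^2 + 154*h + 120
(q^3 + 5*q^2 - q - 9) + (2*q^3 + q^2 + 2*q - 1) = 3*q^3 + 6*q^2 + q - 10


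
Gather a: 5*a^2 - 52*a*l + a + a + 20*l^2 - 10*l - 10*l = 5*a^2 + a*(2 - 52*l) + 20*l^2 - 20*l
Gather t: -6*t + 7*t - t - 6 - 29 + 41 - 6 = 0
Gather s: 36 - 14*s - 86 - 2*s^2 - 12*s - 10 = -2*s^2 - 26*s - 60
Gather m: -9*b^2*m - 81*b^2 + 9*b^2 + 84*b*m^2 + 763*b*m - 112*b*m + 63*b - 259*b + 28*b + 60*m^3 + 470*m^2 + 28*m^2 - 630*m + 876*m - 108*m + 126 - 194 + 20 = -72*b^2 - 168*b + 60*m^3 + m^2*(84*b + 498) + m*(-9*b^2 + 651*b + 138) - 48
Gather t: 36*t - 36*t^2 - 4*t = -36*t^2 + 32*t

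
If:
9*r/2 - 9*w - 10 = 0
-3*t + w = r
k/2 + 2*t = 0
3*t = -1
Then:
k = 4/3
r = -2/9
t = -1/3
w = -11/9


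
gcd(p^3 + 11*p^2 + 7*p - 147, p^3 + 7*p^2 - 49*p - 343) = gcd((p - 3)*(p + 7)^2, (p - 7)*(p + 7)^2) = p^2 + 14*p + 49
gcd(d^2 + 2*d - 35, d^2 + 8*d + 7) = d + 7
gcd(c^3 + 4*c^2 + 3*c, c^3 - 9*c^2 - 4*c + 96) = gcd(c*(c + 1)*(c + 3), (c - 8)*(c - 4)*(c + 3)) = c + 3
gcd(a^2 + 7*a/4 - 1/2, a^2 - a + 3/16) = a - 1/4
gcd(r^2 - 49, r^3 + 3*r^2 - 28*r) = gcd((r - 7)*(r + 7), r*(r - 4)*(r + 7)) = r + 7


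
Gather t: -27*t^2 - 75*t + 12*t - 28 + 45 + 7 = -27*t^2 - 63*t + 24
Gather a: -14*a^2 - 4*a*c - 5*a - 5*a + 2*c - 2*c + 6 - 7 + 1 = -14*a^2 + a*(-4*c - 10)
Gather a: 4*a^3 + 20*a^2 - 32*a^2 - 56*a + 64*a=4*a^3 - 12*a^2 + 8*a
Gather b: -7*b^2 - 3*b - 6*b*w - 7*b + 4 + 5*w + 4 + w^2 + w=-7*b^2 + b*(-6*w - 10) + w^2 + 6*w + 8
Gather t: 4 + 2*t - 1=2*t + 3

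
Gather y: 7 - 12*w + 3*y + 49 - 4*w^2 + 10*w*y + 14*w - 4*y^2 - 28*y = -4*w^2 + 2*w - 4*y^2 + y*(10*w - 25) + 56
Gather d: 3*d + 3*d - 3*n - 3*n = 6*d - 6*n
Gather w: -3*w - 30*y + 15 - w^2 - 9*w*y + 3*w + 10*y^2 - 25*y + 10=-w^2 - 9*w*y + 10*y^2 - 55*y + 25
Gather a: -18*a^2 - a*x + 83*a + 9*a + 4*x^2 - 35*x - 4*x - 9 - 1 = -18*a^2 + a*(92 - x) + 4*x^2 - 39*x - 10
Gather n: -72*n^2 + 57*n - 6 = -72*n^2 + 57*n - 6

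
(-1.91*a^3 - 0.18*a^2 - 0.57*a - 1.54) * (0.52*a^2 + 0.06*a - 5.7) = -0.9932*a^5 - 0.2082*a^4 + 10.5798*a^3 + 0.191*a^2 + 3.1566*a + 8.778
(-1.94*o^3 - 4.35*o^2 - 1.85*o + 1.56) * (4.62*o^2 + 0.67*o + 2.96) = -8.9628*o^5 - 21.3968*o^4 - 17.2039*o^3 - 6.9083*o^2 - 4.4308*o + 4.6176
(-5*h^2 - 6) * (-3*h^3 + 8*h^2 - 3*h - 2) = 15*h^5 - 40*h^4 + 33*h^3 - 38*h^2 + 18*h + 12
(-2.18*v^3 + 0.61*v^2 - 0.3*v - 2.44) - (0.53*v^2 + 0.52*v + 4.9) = -2.18*v^3 + 0.08*v^2 - 0.82*v - 7.34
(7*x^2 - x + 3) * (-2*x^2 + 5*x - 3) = -14*x^4 + 37*x^3 - 32*x^2 + 18*x - 9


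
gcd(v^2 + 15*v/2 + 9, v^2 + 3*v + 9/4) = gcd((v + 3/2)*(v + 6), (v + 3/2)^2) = v + 3/2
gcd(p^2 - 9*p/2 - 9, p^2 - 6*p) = p - 6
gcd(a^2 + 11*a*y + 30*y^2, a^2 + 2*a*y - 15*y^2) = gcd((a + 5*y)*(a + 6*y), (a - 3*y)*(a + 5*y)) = a + 5*y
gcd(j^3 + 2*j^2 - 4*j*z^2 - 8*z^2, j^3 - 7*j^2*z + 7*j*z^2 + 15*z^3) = 1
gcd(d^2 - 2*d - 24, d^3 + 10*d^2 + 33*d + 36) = d + 4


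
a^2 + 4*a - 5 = (a - 1)*(a + 5)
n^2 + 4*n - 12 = (n - 2)*(n + 6)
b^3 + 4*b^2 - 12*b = b*(b - 2)*(b + 6)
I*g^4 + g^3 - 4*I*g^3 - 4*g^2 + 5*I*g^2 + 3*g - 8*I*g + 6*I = (g - 3)*(g - 2*I)*(g + I)*(I*g - I)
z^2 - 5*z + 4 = (z - 4)*(z - 1)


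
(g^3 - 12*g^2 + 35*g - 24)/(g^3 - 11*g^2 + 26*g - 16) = (g - 3)/(g - 2)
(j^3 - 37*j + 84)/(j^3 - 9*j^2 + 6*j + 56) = (j^2 + 4*j - 21)/(j^2 - 5*j - 14)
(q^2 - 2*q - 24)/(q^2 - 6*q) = (q + 4)/q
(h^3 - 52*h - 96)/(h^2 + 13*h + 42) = (h^2 - 6*h - 16)/(h + 7)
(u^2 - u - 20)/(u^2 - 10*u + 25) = (u + 4)/(u - 5)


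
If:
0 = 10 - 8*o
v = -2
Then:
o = 5/4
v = -2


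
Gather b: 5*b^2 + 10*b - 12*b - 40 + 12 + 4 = 5*b^2 - 2*b - 24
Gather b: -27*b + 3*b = -24*b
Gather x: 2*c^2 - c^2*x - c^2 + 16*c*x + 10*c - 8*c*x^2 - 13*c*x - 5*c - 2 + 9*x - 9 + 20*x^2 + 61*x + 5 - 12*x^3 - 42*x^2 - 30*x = c^2 + 5*c - 12*x^3 + x^2*(-8*c - 22) + x*(-c^2 + 3*c + 40) - 6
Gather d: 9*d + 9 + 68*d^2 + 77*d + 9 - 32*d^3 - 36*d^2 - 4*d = -32*d^3 + 32*d^2 + 82*d + 18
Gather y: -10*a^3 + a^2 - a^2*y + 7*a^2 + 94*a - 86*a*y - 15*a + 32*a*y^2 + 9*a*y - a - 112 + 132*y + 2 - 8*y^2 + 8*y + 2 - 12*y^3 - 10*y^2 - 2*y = -10*a^3 + 8*a^2 + 78*a - 12*y^3 + y^2*(32*a - 18) + y*(-a^2 - 77*a + 138) - 108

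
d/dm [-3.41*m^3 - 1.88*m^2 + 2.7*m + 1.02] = -10.23*m^2 - 3.76*m + 2.7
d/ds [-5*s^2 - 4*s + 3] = -10*s - 4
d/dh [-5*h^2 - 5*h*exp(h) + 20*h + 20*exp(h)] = -5*h*exp(h) - 10*h + 15*exp(h) + 20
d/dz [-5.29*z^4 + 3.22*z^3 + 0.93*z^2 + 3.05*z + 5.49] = -21.16*z^3 + 9.66*z^2 + 1.86*z + 3.05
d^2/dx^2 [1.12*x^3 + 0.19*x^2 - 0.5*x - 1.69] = 6.72*x + 0.38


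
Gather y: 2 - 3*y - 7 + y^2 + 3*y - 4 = y^2 - 9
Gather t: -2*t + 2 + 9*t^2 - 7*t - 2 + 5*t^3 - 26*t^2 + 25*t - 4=5*t^3 - 17*t^2 + 16*t - 4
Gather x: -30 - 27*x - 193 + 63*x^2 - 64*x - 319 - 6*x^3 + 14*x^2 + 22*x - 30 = -6*x^3 + 77*x^2 - 69*x - 572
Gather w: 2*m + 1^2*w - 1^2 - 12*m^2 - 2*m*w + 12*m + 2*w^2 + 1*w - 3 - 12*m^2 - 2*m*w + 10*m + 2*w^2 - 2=-24*m^2 + 24*m + 4*w^2 + w*(2 - 4*m) - 6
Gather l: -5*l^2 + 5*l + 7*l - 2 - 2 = -5*l^2 + 12*l - 4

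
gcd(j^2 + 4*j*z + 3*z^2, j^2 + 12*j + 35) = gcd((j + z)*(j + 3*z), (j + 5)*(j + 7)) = 1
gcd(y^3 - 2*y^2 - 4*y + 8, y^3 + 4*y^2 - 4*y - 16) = y^2 - 4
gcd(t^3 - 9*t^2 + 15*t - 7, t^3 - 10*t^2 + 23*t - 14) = t^2 - 8*t + 7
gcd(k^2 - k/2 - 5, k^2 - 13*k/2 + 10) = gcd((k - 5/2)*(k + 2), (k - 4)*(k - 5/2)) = k - 5/2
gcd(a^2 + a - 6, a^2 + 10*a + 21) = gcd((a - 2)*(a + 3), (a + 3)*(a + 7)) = a + 3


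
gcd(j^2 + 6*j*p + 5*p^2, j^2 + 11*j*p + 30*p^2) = j + 5*p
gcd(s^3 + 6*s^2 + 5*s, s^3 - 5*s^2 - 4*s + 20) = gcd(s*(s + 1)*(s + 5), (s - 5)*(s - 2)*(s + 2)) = 1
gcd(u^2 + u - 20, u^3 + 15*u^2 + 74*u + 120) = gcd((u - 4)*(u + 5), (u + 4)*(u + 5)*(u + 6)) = u + 5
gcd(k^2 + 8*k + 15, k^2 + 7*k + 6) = 1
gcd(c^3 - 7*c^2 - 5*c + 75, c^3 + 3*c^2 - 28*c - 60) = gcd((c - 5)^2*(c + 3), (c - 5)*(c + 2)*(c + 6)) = c - 5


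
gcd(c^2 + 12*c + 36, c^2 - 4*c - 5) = 1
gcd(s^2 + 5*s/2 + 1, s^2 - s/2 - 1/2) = s + 1/2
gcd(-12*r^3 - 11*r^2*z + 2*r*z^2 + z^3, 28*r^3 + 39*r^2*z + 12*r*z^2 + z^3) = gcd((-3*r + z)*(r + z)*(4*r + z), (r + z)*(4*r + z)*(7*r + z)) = 4*r^2 + 5*r*z + z^2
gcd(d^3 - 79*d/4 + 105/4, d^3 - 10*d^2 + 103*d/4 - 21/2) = d - 7/2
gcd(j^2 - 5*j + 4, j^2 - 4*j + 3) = j - 1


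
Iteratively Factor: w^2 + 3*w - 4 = (w + 4)*(w - 1)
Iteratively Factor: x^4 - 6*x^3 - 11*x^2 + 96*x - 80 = (x - 1)*(x^3 - 5*x^2 - 16*x + 80) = (x - 1)*(x + 4)*(x^2 - 9*x + 20) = (x - 5)*(x - 1)*(x + 4)*(x - 4)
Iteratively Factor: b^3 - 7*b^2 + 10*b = (b - 2)*(b^2 - 5*b) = (b - 5)*(b - 2)*(b)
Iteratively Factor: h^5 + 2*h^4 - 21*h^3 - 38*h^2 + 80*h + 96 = (h + 1)*(h^4 + h^3 - 22*h^2 - 16*h + 96) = (h + 1)*(h + 4)*(h^3 - 3*h^2 - 10*h + 24) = (h + 1)*(h + 3)*(h + 4)*(h^2 - 6*h + 8) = (h - 4)*(h + 1)*(h + 3)*(h + 4)*(h - 2)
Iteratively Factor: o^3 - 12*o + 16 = (o - 2)*(o^2 + 2*o - 8) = (o - 2)^2*(o + 4)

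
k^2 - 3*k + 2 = (k - 2)*(k - 1)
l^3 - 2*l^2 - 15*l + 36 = (l - 3)^2*(l + 4)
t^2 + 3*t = t*(t + 3)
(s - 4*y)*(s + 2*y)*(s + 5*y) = s^3 + 3*s^2*y - 18*s*y^2 - 40*y^3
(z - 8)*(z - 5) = z^2 - 13*z + 40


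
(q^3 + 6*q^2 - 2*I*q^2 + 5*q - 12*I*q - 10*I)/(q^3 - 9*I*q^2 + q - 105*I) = (q^3 + 2*q^2*(3 - I) + q*(5 - 12*I) - 10*I)/(q^3 - 9*I*q^2 + q - 105*I)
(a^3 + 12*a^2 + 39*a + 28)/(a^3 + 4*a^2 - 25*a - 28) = (a + 4)/(a - 4)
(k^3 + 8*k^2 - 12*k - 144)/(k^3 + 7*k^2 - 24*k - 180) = (k - 4)/(k - 5)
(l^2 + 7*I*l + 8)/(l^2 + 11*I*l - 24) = (l - I)/(l + 3*I)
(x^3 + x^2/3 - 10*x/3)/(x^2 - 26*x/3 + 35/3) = x*(x + 2)/(x - 7)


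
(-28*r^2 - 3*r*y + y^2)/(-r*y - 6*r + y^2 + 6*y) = (28*r^2 + 3*r*y - y^2)/(r*y + 6*r - y^2 - 6*y)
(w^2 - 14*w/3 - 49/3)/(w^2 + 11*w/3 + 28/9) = 3*(w - 7)/(3*w + 4)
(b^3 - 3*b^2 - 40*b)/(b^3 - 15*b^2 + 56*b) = (b + 5)/(b - 7)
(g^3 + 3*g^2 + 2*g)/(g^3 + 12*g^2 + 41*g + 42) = g*(g + 1)/(g^2 + 10*g + 21)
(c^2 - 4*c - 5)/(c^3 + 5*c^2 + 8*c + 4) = (c - 5)/(c^2 + 4*c + 4)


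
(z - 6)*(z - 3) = z^2 - 9*z + 18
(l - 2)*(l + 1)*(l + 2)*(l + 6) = l^4 + 7*l^3 + 2*l^2 - 28*l - 24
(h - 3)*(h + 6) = h^2 + 3*h - 18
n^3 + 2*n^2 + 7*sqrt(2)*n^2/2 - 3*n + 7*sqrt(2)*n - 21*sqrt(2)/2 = (n - 1)*(n + 3)*(n + 7*sqrt(2)/2)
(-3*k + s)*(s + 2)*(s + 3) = -3*k*s^2 - 15*k*s - 18*k + s^3 + 5*s^2 + 6*s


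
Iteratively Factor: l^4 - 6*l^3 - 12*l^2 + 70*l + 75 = (l - 5)*(l^3 - l^2 - 17*l - 15) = (l - 5)*(l + 1)*(l^2 - 2*l - 15) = (l - 5)^2*(l + 1)*(l + 3)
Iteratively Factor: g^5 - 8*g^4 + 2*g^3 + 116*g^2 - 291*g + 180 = (g - 3)*(g^4 - 5*g^3 - 13*g^2 + 77*g - 60) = (g - 5)*(g - 3)*(g^3 - 13*g + 12) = (g - 5)*(g - 3)^2*(g^2 + 3*g - 4) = (g - 5)*(g - 3)^2*(g - 1)*(g + 4)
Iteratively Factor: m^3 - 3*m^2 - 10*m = (m)*(m^2 - 3*m - 10) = m*(m + 2)*(m - 5)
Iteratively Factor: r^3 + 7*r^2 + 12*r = (r + 3)*(r^2 + 4*r) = r*(r + 3)*(r + 4)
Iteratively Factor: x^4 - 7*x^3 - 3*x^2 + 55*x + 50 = (x + 2)*(x^3 - 9*x^2 + 15*x + 25) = (x - 5)*(x + 2)*(x^2 - 4*x - 5) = (x - 5)*(x + 1)*(x + 2)*(x - 5)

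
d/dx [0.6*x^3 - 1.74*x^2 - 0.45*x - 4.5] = 1.8*x^2 - 3.48*x - 0.45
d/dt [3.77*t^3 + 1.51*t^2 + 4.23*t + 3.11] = 11.31*t^2 + 3.02*t + 4.23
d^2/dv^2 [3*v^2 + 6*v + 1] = 6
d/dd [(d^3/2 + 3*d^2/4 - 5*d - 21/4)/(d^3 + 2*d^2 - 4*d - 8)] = (d^3 + 22*d^2 - d + 38)/(4*(d^5 + 2*d^4 - 8*d^3 - 16*d^2 + 16*d + 32))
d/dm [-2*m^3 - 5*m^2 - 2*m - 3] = -6*m^2 - 10*m - 2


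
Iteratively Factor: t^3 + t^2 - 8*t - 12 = (t + 2)*(t^2 - t - 6) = (t - 3)*(t + 2)*(t + 2)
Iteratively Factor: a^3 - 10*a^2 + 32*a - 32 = (a - 4)*(a^2 - 6*a + 8) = (a - 4)^2*(a - 2)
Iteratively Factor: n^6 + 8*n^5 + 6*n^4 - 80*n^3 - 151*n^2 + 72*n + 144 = (n - 1)*(n^5 + 9*n^4 + 15*n^3 - 65*n^2 - 216*n - 144) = (n - 1)*(n + 4)*(n^4 + 5*n^3 - 5*n^2 - 45*n - 36) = (n - 1)*(n + 3)*(n + 4)*(n^3 + 2*n^2 - 11*n - 12) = (n - 1)*(n + 1)*(n + 3)*(n + 4)*(n^2 + n - 12) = (n - 1)*(n + 1)*(n + 3)*(n + 4)^2*(n - 3)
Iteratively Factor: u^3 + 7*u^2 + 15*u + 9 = (u + 3)*(u^2 + 4*u + 3) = (u + 3)^2*(u + 1)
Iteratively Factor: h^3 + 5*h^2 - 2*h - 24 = (h - 2)*(h^2 + 7*h + 12) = (h - 2)*(h + 4)*(h + 3)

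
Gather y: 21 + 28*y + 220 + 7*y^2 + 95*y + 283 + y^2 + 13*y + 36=8*y^2 + 136*y + 560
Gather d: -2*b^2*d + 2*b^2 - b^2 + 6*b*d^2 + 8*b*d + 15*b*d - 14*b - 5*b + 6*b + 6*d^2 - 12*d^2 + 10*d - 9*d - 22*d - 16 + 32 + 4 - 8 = b^2 - 13*b + d^2*(6*b - 6) + d*(-2*b^2 + 23*b - 21) + 12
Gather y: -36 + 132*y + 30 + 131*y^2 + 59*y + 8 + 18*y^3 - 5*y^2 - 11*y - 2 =18*y^3 + 126*y^2 + 180*y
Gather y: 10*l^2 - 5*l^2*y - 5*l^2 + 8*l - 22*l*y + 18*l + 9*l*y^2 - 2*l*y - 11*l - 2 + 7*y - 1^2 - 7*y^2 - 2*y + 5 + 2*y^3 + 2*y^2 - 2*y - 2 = 5*l^2 + 15*l + 2*y^3 + y^2*(9*l - 5) + y*(-5*l^2 - 24*l + 3)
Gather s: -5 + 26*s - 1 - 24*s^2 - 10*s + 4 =-24*s^2 + 16*s - 2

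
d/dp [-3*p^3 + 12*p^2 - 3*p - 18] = -9*p^2 + 24*p - 3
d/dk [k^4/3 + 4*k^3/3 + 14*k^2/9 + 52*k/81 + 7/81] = 4*k^3/3 + 4*k^2 + 28*k/9 + 52/81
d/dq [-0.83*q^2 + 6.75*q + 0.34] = 6.75 - 1.66*q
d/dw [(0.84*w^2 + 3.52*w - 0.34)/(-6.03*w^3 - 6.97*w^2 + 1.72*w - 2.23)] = (5.0652*w^4 + 42.4512*w^3 + 19.8286*w^2 - 8.486*w - 7.2648)/(36.3609*w^6 + 84.0582*w^5 + 27.8377*w^4 + 2.91700000000001*w^3 + 34.0446*w^2 - 7.6712*w + 4.9729)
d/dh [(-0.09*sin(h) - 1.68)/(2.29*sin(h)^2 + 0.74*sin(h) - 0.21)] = (0.2061*sin(h)^2 + 7.6944*sin(h) + 1.2621)*cos(h)/(5.2441*sin(h)^4 + 3.3892*sin(h)^3 - 0.4142*sin(h)^2 - 0.3108*sin(h) + 0.0441)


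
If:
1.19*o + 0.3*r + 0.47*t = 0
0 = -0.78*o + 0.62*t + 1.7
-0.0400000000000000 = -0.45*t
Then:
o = 2.25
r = -9.06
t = 0.09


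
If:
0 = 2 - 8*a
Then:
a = 1/4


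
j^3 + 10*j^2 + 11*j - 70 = (j - 2)*(j + 5)*(j + 7)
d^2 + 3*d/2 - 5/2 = (d - 1)*(d + 5/2)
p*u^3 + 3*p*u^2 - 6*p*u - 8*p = (u - 2)*(u + 4)*(p*u + p)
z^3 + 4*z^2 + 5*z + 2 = (z + 1)^2*(z + 2)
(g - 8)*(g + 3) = g^2 - 5*g - 24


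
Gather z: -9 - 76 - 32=-117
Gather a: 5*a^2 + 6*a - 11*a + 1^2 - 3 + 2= 5*a^2 - 5*a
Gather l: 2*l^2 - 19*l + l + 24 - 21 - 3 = 2*l^2 - 18*l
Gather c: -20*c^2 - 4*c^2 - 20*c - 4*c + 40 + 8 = -24*c^2 - 24*c + 48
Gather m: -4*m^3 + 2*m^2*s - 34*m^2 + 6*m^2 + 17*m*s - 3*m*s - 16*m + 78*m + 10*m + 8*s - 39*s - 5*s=-4*m^3 + m^2*(2*s - 28) + m*(14*s + 72) - 36*s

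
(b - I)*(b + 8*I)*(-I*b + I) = -I*b^3 + 7*b^2 + I*b^2 - 7*b - 8*I*b + 8*I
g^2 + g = g*(g + 1)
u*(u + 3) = u^2 + 3*u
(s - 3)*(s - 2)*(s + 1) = s^3 - 4*s^2 + s + 6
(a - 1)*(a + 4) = a^2 + 3*a - 4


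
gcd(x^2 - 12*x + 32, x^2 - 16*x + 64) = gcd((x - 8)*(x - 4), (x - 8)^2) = x - 8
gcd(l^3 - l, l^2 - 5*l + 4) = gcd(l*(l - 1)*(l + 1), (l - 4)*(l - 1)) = l - 1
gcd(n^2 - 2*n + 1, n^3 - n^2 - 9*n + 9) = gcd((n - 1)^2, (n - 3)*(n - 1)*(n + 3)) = n - 1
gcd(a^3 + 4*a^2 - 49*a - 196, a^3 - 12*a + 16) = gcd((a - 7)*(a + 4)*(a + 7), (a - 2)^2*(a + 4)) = a + 4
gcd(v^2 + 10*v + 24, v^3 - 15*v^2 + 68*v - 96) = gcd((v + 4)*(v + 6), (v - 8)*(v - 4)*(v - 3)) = 1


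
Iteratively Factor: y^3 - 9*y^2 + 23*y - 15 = (y - 3)*(y^2 - 6*y + 5) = (y - 3)*(y - 1)*(y - 5)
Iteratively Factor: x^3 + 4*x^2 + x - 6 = (x + 2)*(x^2 + 2*x - 3) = (x - 1)*(x + 2)*(x + 3)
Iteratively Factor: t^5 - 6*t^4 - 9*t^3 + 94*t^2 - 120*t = (t - 5)*(t^4 - t^3 - 14*t^2 + 24*t) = t*(t - 5)*(t^3 - t^2 - 14*t + 24) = t*(t - 5)*(t - 2)*(t^2 + t - 12) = t*(t - 5)*(t - 2)*(t + 4)*(t - 3)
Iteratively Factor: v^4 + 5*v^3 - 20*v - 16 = (v + 1)*(v^3 + 4*v^2 - 4*v - 16) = (v - 2)*(v + 1)*(v^2 + 6*v + 8) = (v - 2)*(v + 1)*(v + 4)*(v + 2)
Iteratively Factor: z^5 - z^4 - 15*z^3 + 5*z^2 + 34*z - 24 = (z + 3)*(z^4 - 4*z^3 - 3*z^2 + 14*z - 8) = (z - 4)*(z + 3)*(z^3 - 3*z + 2) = (z - 4)*(z - 1)*(z + 3)*(z^2 + z - 2) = (z - 4)*(z - 1)*(z + 2)*(z + 3)*(z - 1)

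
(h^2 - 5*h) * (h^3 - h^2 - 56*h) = h^5 - 6*h^4 - 51*h^3 + 280*h^2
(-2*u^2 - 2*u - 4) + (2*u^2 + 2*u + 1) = -3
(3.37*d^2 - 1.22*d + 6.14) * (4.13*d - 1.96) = 13.9181*d^3 - 11.6438*d^2 + 27.7494*d - 12.0344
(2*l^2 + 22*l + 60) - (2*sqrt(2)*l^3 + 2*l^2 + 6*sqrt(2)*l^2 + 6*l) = -2*sqrt(2)*l^3 - 6*sqrt(2)*l^2 + 16*l + 60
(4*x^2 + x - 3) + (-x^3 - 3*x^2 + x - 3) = -x^3 + x^2 + 2*x - 6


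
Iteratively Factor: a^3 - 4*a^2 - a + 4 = (a - 1)*(a^2 - 3*a - 4) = (a - 1)*(a + 1)*(a - 4)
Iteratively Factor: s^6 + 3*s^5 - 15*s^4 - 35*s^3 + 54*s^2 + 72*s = (s - 3)*(s^5 + 6*s^4 + 3*s^3 - 26*s^2 - 24*s) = s*(s - 3)*(s^4 + 6*s^3 + 3*s^2 - 26*s - 24) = s*(s - 3)*(s + 4)*(s^3 + 2*s^2 - 5*s - 6) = s*(s - 3)*(s + 1)*(s + 4)*(s^2 + s - 6) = s*(s - 3)*(s - 2)*(s + 1)*(s + 4)*(s + 3)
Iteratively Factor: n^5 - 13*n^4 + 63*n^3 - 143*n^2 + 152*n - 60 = (n - 1)*(n^4 - 12*n^3 + 51*n^2 - 92*n + 60) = (n - 3)*(n - 1)*(n^3 - 9*n^2 + 24*n - 20) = (n - 3)*(n - 2)*(n - 1)*(n^2 - 7*n + 10) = (n - 3)*(n - 2)^2*(n - 1)*(n - 5)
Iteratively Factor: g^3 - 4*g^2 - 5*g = (g - 5)*(g^2 + g) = g*(g - 5)*(g + 1)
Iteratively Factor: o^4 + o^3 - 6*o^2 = (o)*(o^3 + o^2 - 6*o) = o*(o + 3)*(o^2 - 2*o) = o^2*(o + 3)*(o - 2)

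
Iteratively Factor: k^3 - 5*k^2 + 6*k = (k)*(k^2 - 5*k + 6) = k*(k - 2)*(k - 3)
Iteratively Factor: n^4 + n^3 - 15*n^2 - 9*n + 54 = (n - 3)*(n^3 + 4*n^2 - 3*n - 18) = (n - 3)*(n - 2)*(n^2 + 6*n + 9) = (n - 3)*(n - 2)*(n + 3)*(n + 3)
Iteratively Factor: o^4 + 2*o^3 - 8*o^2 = (o - 2)*(o^3 + 4*o^2) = o*(o - 2)*(o^2 + 4*o) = o*(o - 2)*(o + 4)*(o)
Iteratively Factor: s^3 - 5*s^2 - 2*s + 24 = (s - 4)*(s^2 - s - 6) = (s - 4)*(s + 2)*(s - 3)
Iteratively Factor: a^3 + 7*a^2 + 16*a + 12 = (a + 2)*(a^2 + 5*a + 6) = (a + 2)^2*(a + 3)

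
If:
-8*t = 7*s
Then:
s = -8*t/7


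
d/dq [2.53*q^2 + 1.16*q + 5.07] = 5.06*q + 1.16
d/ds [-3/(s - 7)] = 3/(s - 7)^2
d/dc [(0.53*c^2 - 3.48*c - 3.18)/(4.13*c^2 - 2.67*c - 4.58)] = (12.9573*c^2 + 21.412*c + 7.4478)/(17.0569*c^4 - 22.0542*c^3 - 30.7019*c^2 + 24.4572*c + 20.9764)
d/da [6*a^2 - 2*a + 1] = 12*a - 2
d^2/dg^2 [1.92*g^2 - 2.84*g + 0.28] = 3.84000000000000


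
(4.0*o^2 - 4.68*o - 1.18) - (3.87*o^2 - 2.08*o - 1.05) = 0.13*o^2 - 2.6*o - 0.13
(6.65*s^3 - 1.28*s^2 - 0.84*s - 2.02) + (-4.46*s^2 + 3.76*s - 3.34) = 6.65*s^3 - 5.74*s^2 + 2.92*s - 5.36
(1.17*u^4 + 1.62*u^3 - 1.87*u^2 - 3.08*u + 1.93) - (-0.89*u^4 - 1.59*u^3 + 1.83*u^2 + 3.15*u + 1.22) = 2.06*u^4 + 3.21*u^3 - 3.7*u^2 - 6.23*u + 0.71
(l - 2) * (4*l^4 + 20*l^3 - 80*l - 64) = 4*l^5 + 12*l^4 - 40*l^3 - 80*l^2 + 96*l + 128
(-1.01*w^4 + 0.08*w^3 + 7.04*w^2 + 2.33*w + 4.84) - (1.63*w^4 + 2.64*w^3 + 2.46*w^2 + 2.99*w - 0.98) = -2.64*w^4 - 2.56*w^3 + 4.58*w^2 - 0.66*w + 5.82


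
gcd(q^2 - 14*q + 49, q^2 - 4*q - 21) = q - 7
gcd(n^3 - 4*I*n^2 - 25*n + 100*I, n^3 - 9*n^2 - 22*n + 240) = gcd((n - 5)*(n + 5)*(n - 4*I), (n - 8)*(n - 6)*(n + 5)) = n + 5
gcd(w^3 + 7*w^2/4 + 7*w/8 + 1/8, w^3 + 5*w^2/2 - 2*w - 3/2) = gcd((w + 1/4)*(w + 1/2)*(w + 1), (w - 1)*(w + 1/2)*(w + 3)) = w + 1/2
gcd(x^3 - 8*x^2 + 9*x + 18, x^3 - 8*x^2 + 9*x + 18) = x^3 - 8*x^2 + 9*x + 18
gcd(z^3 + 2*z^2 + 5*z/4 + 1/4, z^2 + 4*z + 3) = z + 1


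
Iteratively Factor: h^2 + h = (h + 1)*(h)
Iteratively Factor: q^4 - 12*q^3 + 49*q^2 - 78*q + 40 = (q - 4)*(q^3 - 8*q^2 + 17*q - 10) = (q - 4)*(q - 2)*(q^2 - 6*q + 5) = (q - 5)*(q - 4)*(q - 2)*(q - 1)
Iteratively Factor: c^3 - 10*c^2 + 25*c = (c - 5)*(c^2 - 5*c) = c*(c - 5)*(c - 5)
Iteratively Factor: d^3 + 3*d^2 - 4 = (d - 1)*(d^2 + 4*d + 4) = (d - 1)*(d + 2)*(d + 2)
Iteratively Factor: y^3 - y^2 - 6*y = (y + 2)*(y^2 - 3*y) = y*(y + 2)*(y - 3)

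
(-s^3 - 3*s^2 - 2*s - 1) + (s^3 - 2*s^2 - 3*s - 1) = -5*s^2 - 5*s - 2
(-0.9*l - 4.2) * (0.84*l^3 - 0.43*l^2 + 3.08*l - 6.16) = -0.756*l^4 - 3.141*l^3 - 0.966*l^2 - 7.392*l + 25.872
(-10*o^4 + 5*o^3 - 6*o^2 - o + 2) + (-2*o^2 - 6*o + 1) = -10*o^4 + 5*o^3 - 8*o^2 - 7*o + 3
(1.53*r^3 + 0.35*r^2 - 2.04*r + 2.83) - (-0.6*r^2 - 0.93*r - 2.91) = 1.53*r^3 + 0.95*r^2 - 1.11*r + 5.74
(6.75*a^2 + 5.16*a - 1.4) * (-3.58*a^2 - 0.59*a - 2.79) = -24.165*a^4 - 22.4553*a^3 - 16.8649*a^2 - 13.5704*a + 3.906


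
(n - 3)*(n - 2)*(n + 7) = n^3 + 2*n^2 - 29*n + 42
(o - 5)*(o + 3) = o^2 - 2*o - 15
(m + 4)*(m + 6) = m^2 + 10*m + 24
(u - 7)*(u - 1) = u^2 - 8*u + 7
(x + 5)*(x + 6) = x^2 + 11*x + 30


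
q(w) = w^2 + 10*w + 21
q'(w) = 2*w + 10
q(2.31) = 49.44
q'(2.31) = 14.62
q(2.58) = 53.46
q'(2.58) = 15.16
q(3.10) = 61.61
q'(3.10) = 16.20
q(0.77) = 29.29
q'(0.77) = 11.54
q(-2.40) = 2.76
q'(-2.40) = 5.20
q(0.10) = 22.01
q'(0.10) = 10.20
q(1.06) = 32.72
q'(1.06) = 12.12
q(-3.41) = -1.47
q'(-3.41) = 3.18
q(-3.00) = 0.00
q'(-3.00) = 4.00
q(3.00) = 60.00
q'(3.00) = 16.00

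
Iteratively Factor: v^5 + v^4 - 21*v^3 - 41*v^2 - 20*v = (v - 5)*(v^4 + 6*v^3 + 9*v^2 + 4*v) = (v - 5)*(v + 1)*(v^3 + 5*v^2 + 4*v) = v*(v - 5)*(v + 1)*(v^2 + 5*v + 4) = v*(v - 5)*(v + 1)^2*(v + 4)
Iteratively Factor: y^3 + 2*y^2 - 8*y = (y + 4)*(y^2 - 2*y) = y*(y + 4)*(y - 2)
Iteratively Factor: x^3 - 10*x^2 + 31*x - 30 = (x - 2)*(x^2 - 8*x + 15) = (x - 3)*(x - 2)*(x - 5)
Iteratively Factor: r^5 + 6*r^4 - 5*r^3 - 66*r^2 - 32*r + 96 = (r - 1)*(r^4 + 7*r^3 + 2*r^2 - 64*r - 96) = (r - 1)*(r + 4)*(r^3 + 3*r^2 - 10*r - 24) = (r - 1)*(r + 4)^2*(r^2 - r - 6) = (r - 1)*(r + 2)*(r + 4)^2*(r - 3)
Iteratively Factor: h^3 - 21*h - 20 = (h + 1)*(h^2 - h - 20) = (h + 1)*(h + 4)*(h - 5)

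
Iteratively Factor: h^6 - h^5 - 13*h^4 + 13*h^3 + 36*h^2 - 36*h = (h - 2)*(h^5 + h^4 - 11*h^3 - 9*h^2 + 18*h) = (h - 2)*(h + 3)*(h^4 - 2*h^3 - 5*h^2 + 6*h) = (h - 2)*(h + 2)*(h + 3)*(h^3 - 4*h^2 + 3*h) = (h - 2)*(h - 1)*(h + 2)*(h + 3)*(h^2 - 3*h) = (h - 3)*(h - 2)*(h - 1)*(h + 2)*(h + 3)*(h)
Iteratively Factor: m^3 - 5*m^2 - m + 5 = (m + 1)*(m^2 - 6*m + 5) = (m - 5)*(m + 1)*(m - 1)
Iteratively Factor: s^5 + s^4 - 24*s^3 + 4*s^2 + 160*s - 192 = (s - 2)*(s^4 + 3*s^3 - 18*s^2 - 32*s + 96) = (s - 2)^2*(s^3 + 5*s^2 - 8*s - 48) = (s - 3)*(s - 2)^2*(s^2 + 8*s + 16) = (s - 3)*(s - 2)^2*(s + 4)*(s + 4)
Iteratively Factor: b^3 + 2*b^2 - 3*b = (b)*(b^2 + 2*b - 3) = b*(b + 3)*(b - 1)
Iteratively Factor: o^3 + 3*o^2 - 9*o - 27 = (o + 3)*(o^2 - 9) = (o - 3)*(o + 3)*(o + 3)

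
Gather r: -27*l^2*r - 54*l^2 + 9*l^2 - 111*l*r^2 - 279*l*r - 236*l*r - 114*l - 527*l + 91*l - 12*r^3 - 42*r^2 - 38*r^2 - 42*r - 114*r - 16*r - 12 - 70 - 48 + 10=-45*l^2 - 550*l - 12*r^3 + r^2*(-111*l - 80) + r*(-27*l^2 - 515*l - 172) - 120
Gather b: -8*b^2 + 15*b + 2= -8*b^2 + 15*b + 2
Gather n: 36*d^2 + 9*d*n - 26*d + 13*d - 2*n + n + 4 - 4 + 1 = 36*d^2 - 13*d + n*(9*d - 1) + 1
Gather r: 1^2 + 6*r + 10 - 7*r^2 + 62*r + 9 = -7*r^2 + 68*r + 20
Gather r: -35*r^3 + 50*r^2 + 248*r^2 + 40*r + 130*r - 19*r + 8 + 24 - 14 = -35*r^3 + 298*r^2 + 151*r + 18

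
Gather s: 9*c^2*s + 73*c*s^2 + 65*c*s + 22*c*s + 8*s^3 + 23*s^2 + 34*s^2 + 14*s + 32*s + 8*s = 8*s^3 + s^2*(73*c + 57) + s*(9*c^2 + 87*c + 54)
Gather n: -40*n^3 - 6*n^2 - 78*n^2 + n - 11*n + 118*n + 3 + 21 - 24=-40*n^3 - 84*n^2 + 108*n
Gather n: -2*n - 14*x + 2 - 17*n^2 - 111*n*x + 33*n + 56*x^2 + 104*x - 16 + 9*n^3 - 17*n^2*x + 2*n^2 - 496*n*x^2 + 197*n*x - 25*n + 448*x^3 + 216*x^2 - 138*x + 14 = 9*n^3 + n^2*(-17*x - 15) + n*(-496*x^2 + 86*x + 6) + 448*x^3 + 272*x^2 - 48*x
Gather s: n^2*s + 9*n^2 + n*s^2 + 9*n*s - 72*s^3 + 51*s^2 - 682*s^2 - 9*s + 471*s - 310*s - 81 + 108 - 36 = 9*n^2 - 72*s^3 + s^2*(n - 631) + s*(n^2 + 9*n + 152) - 9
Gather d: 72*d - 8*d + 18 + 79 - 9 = 64*d + 88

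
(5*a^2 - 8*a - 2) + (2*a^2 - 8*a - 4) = 7*a^2 - 16*a - 6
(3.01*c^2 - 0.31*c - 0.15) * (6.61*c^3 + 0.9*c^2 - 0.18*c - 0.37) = 19.8961*c^5 + 0.6599*c^4 - 1.8123*c^3 - 1.1929*c^2 + 0.1417*c + 0.0555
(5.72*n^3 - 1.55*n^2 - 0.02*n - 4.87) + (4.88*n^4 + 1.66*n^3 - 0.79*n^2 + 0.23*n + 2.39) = 4.88*n^4 + 7.38*n^3 - 2.34*n^2 + 0.21*n - 2.48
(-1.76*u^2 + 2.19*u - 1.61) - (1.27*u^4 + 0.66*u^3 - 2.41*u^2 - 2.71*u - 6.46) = -1.27*u^4 - 0.66*u^3 + 0.65*u^2 + 4.9*u + 4.85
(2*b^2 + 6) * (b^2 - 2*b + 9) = 2*b^4 - 4*b^3 + 24*b^2 - 12*b + 54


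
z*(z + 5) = z^2 + 5*z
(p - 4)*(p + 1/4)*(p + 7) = p^3 + 13*p^2/4 - 109*p/4 - 7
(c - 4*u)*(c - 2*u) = c^2 - 6*c*u + 8*u^2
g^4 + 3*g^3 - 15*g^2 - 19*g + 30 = (g - 3)*(g - 1)*(g + 2)*(g + 5)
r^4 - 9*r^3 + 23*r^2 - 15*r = r*(r - 5)*(r - 3)*(r - 1)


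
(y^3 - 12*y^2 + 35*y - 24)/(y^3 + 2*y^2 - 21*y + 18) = (y - 8)/(y + 6)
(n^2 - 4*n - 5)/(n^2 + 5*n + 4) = (n - 5)/(n + 4)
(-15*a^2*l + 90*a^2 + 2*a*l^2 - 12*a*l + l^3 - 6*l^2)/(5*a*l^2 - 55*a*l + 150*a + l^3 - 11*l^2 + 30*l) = (-3*a + l)/(l - 5)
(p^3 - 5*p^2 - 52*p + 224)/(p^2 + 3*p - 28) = p - 8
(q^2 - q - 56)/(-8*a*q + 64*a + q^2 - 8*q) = (q + 7)/(-8*a + q)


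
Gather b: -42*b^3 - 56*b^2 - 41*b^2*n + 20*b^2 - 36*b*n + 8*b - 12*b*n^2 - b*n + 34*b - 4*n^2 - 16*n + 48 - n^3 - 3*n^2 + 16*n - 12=-42*b^3 + b^2*(-41*n - 36) + b*(-12*n^2 - 37*n + 42) - n^3 - 7*n^2 + 36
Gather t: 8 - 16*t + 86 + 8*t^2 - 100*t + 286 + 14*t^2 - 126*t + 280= 22*t^2 - 242*t + 660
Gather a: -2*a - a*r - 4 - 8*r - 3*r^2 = a*(-r - 2) - 3*r^2 - 8*r - 4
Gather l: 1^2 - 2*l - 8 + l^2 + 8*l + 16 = l^2 + 6*l + 9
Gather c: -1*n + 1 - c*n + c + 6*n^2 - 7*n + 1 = c*(1 - n) + 6*n^2 - 8*n + 2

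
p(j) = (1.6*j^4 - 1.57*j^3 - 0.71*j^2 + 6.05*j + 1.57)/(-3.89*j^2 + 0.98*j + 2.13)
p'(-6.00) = 5.27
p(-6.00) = -16.36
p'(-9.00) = 7.72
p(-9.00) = -35.84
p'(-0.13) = 2.76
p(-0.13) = 0.40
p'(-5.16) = 4.59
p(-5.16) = -12.22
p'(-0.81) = 10.61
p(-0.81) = 1.87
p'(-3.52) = 3.29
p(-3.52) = -5.77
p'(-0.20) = 3.15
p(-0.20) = 0.19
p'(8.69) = -6.83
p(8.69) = -28.59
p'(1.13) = 16.05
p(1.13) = -4.53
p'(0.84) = 795.09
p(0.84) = 28.87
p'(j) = (7.78*j - 0.98)*(1.6*j^4 - 1.57*j^3 - 0.71*j^2 + 6.05*j + 1.57)/(-3.89*j^2 + 0.98*j + 2.13)^2 + (6.4*j^3 - 4.71*j^2 - 1.42*j + 6.05)/(-3.89*j^2 + 0.98*j + 2.13) = (-12.448*j^5 + 10.8113*j^4 + 10.5548*j^3 + 12.8064*j^2 + 9.19*j + 11.3479)/(15.1321*j^4 - 7.6244*j^3 - 15.611*j^2 + 4.1748*j + 4.5369)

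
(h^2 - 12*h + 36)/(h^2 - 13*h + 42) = (h - 6)/(h - 7)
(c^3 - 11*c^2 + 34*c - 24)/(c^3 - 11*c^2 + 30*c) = (c^2 - 5*c + 4)/(c*(c - 5))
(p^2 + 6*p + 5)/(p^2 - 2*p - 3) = (p + 5)/(p - 3)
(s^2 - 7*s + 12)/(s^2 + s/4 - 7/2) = 4*(s^2 - 7*s + 12)/(4*s^2 + s - 14)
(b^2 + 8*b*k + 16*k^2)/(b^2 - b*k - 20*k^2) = (b + 4*k)/(b - 5*k)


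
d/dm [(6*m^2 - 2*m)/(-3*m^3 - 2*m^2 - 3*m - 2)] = 2*(9*m^4 - 6*m^3 - 11*m^2 - 12*m + 2)/(9*m^6 + 12*m^5 + 22*m^4 + 24*m^3 + 17*m^2 + 12*m + 4)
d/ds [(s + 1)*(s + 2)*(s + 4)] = 3*s^2 + 14*s + 14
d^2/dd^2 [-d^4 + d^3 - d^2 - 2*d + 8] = -12*d^2 + 6*d - 2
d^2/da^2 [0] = 0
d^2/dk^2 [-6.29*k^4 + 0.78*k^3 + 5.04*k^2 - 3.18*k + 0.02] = -75.48*k^2 + 4.68*k + 10.08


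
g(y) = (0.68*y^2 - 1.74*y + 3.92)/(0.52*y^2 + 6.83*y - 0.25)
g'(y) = (-1.04*y - 6.83)*(0.68*y^2 - 1.74*y + 3.92)/(0.52*y^2 + 6.83*y - 0.25)^2 + (1.36*y - 1.74)/(0.52*y^2 + 6.83*y - 0.25)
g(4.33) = 0.23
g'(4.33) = 0.04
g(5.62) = 0.29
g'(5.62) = 0.04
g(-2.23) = -0.87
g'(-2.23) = 0.07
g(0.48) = 1.03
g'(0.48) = -2.74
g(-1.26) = -0.90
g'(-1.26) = -0.19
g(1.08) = 0.37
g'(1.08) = -0.41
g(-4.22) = -1.18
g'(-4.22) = 0.23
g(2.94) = 0.19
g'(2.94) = 0.01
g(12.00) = 0.52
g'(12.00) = 0.03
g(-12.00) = -16.74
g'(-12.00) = 15.37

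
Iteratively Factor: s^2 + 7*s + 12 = (s + 3)*(s + 4)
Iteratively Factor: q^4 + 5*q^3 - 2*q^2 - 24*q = (q + 4)*(q^3 + q^2 - 6*q) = (q + 3)*(q + 4)*(q^2 - 2*q) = q*(q + 3)*(q + 4)*(q - 2)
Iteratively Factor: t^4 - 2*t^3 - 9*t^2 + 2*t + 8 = (t - 1)*(t^3 - t^2 - 10*t - 8) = (t - 4)*(t - 1)*(t^2 + 3*t + 2) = (t - 4)*(t - 1)*(t + 2)*(t + 1)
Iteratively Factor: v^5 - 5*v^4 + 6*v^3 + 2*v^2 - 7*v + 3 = (v - 1)*(v^4 - 4*v^3 + 2*v^2 + 4*v - 3) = (v - 1)^2*(v^3 - 3*v^2 - v + 3) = (v - 1)^3*(v^2 - 2*v - 3) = (v - 3)*(v - 1)^3*(v + 1)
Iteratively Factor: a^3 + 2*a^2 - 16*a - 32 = (a - 4)*(a^2 + 6*a + 8) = (a - 4)*(a + 2)*(a + 4)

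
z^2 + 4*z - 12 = (z - 2)*(z + 6)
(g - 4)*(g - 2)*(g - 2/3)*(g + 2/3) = g^4 - 6*g^3 + 68*g^2/9 + 8*g/3 - 32/9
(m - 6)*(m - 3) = m^2 - 9*m + 18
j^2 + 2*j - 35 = (j - 5)*(j + 7)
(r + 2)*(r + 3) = r^2 + 5*r + 6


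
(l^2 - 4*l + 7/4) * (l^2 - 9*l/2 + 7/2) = l^4 - 17*l^3/2 + 93*l^2/4 - 175*l/8 + 49/8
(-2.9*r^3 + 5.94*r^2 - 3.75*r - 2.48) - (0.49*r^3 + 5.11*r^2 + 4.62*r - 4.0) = -3.39*r^3 + 0.83*r^2 - 8.37*r + 1.52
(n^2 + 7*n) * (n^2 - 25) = n^4 + 7*n^3 - 25*n^2 - 175*n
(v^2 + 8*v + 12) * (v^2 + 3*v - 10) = v^4 + 11*v^3 + 26*v^2 - 44*v - 120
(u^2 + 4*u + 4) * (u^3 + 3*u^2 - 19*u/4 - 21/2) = u^5 + 7*u^4 + 45*u^3/4 - 35*u^2/2 - 61*u - 42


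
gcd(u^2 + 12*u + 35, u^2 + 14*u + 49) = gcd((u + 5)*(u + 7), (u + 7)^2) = u + 7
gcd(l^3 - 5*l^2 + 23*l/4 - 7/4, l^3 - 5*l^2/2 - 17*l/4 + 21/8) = l^2 - 4*l + 7/4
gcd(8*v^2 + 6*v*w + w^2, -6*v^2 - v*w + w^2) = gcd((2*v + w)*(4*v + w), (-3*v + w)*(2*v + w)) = 2*v + w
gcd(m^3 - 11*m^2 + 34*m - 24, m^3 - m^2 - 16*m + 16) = m^2 - 5*m + 4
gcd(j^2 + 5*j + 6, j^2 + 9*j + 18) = j + 3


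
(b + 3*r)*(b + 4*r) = b^2 + 7*b*r + 12*r^2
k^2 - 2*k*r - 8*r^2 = (k - 4*r)*(k + 2*r)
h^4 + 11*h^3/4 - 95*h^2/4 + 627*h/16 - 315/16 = (h - 3/2)^2*(h - 5/4)*(h + 7)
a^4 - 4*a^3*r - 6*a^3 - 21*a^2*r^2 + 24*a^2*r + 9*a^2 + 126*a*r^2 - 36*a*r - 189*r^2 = (a - 3)^2*(a - 7*r)*(a + 3*r)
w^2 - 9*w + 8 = (w - 8)*(w - 1)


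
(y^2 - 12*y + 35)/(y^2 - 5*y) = (y - 7)/y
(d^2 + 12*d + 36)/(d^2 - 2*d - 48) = (d + 6)/(d - 8)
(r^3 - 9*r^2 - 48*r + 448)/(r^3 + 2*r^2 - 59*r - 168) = (r - 8)/(r + 3)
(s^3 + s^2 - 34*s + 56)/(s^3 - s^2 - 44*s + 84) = (s - 4)/(s - 6)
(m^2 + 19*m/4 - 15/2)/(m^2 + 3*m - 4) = (4*m^2 + 19*m - 30)/(4*(m^2 + 3*m - 4))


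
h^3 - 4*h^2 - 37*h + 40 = (h - 8)*(h - 1)*(h + 5)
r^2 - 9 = (r - 3)*(r + 3)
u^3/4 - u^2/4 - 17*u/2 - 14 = (u/4 + 1/2)*(u - 7)*(u + 4)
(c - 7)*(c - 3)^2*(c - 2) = c^4 - 15*c^3 + 77*c^2 - 165*c + 126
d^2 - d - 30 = (d - 6)*(d + 5)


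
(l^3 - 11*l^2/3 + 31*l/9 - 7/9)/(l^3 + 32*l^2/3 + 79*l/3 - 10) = (3*l^2 - 10*l + 7)/(3*(l^2 + 11*l + 30))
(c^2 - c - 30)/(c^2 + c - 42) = (c + 5)/(c + 7)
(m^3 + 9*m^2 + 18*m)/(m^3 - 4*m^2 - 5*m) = (m^2 + 9*m + 18)/(m^2 - 4*m - 5)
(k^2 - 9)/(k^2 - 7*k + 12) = (k + 3)/(k - 4)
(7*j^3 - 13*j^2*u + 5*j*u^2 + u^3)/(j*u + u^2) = (7*j^3 - 13*j^2*u + 5*j*u^2 + u^3)/(u*(j + u))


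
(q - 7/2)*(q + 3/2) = q^2 - 2*q - 21/4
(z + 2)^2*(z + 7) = z^3 + 11*z^2 + 32*z + 28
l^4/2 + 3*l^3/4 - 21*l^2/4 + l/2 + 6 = (l/2 + 1/2)*(l - 2)*(l - 3/2)*(l + 4)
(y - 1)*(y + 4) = y^2 + 3*y - 4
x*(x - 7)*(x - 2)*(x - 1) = x^4 - 10*x^3 + 23*x^2 - 14*x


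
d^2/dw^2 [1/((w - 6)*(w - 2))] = 2*((w - 6)^2 + (w - 6)*(w - 2) + (w - 2)^2)/((w - 6)^3*(w - 2)^3)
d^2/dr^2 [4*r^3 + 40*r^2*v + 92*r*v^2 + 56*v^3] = 24*r + 80*v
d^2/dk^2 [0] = 0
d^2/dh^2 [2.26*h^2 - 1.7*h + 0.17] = 4.52000000000000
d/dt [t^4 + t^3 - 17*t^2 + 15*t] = 4*t^3 + 3*t^2 - 34*t + 15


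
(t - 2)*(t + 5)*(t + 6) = t^3 + 9*t^2 + 8*t - 60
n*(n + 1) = n^2 + n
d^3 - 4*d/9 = d*(d - 2/3)*(d + 2/3)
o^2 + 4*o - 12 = (o - 2)*(o + 6)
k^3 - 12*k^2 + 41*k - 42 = (k - 7)*(k - 3)*(k - 2)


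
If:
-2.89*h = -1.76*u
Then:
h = 0.608996539792388*u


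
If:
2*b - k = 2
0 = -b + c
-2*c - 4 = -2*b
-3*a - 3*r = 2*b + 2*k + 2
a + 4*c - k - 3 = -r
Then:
No Solution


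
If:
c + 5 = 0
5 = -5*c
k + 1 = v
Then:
No Solution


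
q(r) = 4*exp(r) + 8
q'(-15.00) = 0.00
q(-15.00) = 8.00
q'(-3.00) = 0.20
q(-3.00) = 8.20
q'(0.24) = 5.08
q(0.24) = 13.08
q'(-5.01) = 0.03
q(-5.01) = 8.03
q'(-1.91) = 0.59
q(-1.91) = 8.59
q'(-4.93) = 0.03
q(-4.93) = 8.03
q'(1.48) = 17.57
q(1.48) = 25.57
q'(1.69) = 21.68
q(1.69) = 29.68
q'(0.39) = 5.91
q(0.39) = 13.91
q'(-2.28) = 0.41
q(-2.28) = 8.41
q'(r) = 4*exp(r)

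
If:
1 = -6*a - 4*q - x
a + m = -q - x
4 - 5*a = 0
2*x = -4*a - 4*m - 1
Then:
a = 4/5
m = -89/20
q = -63/20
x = 34/5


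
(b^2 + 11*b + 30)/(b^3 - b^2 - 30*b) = (b + 6)/(b*(b - 6))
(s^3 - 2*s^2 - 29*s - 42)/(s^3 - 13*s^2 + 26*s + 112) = (s + 3)/(s - 8)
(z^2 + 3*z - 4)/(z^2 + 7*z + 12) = (z - 1)/(z + 3)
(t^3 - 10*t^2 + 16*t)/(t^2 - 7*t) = (t^2 - 10*t + 16)/(t - 7)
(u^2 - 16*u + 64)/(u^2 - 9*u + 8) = (u - 8)/(u - 1)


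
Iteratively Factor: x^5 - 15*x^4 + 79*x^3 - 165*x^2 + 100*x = (x - 1)*(x^4 - 14*x^3 + 65*x^2 - 100*x) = x*(x - 1)*(x^3 - 14*x^2 + 65*x - 100) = x*(x - 5)*(x - 1)*(x^2 - 9*x + 20) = x*(x - 5)*(x - 4)*(x - 1)*(x - 5)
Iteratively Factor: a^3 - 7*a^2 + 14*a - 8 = (a - 1)*(a^2 - 6*a + 8) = (a - 2)*(a - 1)*(a - 4)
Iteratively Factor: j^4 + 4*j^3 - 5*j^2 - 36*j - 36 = (j - 3)*(j^3 + 7*j^2 + 16*j + 12) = (j - 3)*(j + 2)*(j^2 + 5*j + 6) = (j - 3)*(j + 2)^2*(j + 3)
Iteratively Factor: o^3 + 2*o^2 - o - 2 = (o + 2)*(o^2 - 1) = (o + 1)*(o + 2)*(o - 1)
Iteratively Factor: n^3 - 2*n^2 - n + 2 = (n + 1)*(n^2 - 3*n + 2) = (n - 1)*(n + 1)*(n - 2)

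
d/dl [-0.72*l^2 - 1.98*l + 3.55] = -1.44*l - 1.98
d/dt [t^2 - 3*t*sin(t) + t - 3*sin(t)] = -3*t*cos(t) + 2*t - 3*sqrt(2)*sin(t + pi/4) + 1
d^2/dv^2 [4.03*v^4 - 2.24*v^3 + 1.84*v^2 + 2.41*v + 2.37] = 48.36*v^2 - 13.44*v + 3.68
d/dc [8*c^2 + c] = 16*c + 1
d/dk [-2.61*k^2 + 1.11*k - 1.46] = 1.11 - 5.22*k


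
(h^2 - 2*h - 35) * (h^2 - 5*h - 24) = h^4 - 7*h^3 - 49*h^2 + 223*h + 840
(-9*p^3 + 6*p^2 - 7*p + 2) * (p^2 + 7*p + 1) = -9*p^5 - 57*p^4 + 26*p^3 - 41*p^2 + 7*p + 2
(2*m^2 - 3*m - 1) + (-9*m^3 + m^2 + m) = -9*m^3 + 3*m^2 - 2*m - 1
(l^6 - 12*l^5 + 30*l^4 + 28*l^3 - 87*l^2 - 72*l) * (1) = l^6 - 12*l^5 + 30*l^4 + 28*l^3 - 87*l^2 - 72*l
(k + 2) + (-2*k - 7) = -k - 5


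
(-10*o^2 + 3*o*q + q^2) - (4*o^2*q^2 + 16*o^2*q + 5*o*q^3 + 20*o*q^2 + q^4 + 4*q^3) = -4*o^2*q^2 - 16*o^2*q - 10*o^2 - 5*o*q^3 - 20*o*q^2 + 3*o*q - q^4 - 4*q^3 + q^2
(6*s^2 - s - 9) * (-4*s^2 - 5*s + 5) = -24*s^4 - 26*s^3 + 71*s^2 + 40*s - 45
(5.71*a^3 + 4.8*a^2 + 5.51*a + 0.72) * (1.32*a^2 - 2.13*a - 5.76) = 7.5372*a^5 - 5.8263*a^4 - 35.8404*a^3 - 38.4339*a^2 - 33.2712*a - 4.1472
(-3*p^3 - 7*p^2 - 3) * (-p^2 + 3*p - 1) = 3*p^5 - 2*p^4 - 18*p^3 + 10*p^2 - 9*p + 3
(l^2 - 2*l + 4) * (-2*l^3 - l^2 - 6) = -2*l^5 + 3*l^4 - 6*l^3 - 10*l^2 + 12*l - 24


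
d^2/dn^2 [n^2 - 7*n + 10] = 2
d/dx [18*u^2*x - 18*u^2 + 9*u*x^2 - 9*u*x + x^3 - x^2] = 18*u^2 + 18*u*x - 9*u + 3*x^2 - 2*x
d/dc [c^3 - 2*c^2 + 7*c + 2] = 3*c^2 - 4*c + 7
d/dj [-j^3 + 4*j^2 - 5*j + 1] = -3*j^2 + 8*j - 5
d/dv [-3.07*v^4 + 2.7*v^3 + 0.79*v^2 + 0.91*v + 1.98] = -12.28*v^3 + 8.1*v^2 + 1.58*v + 0.91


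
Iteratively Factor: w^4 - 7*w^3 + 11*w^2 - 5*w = (w - 5)*(w^3 - 2*w^2 + w) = (w - 5)*(w - 1)*(w^2 - w) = (w - 5)*(w - 1)^2*(w)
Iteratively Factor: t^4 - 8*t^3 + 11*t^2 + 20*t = (t - 5)*(t^3 - 3*t^2 - 4*t) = (t - 5)*(t + 1)*(t^2 - 4*t) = (t - 5)*(t - 4)*(t + 1)*(t)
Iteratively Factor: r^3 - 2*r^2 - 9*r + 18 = (r + 3)*(r^2 - 5*r + 6) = (r - 3)*(r + 3)*(r - 2)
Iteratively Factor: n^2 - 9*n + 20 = (n - 4)*(n - 5)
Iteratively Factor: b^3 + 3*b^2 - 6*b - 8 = (b - 2)*(b^2 + 5*b + 4) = (b - 2)*(b + 1)*(b + 4)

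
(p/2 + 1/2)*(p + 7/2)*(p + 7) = p^3/2 + 23*p^2/4 + 35*p/2 + 49/4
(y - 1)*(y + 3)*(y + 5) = y^3 + 7*y^2 + 7*y - 15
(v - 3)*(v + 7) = v^2 + 4*v - 21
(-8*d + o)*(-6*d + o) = 48*d^2 - 14*d*o + o^2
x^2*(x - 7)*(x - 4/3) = x^4 - 25*x^3/3 + 28*x^2/3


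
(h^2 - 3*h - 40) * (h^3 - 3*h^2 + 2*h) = h^5 - 6*h^4 - 29*h^3 + 114*h^2 - 80*h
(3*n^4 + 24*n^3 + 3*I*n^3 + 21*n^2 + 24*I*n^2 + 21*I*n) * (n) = 3*n^5 + 24*n^4 + 3*I*n^4 + 21*n^3 + 24*I*n^3 + 21*I*n^2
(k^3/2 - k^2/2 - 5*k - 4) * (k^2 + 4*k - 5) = k^5/2 + 3*k^4/2 - 19*k^3/2 - 43*k^2/2 + 9*k + 20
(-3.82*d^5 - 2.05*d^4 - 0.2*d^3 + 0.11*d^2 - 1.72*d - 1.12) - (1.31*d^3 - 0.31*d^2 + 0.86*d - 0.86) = -3.82*d^5 - 2.05*d^4 - 1.51*d^3 + 0.42*d^2 - 2.58*d - 0.26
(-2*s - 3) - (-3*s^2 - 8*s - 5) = 3*s^2 + 6*s + 2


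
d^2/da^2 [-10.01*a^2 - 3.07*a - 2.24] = -20.0200000000000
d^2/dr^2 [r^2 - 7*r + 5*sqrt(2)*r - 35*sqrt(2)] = 2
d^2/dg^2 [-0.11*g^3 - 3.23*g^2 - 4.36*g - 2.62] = -0.66*g - 6.46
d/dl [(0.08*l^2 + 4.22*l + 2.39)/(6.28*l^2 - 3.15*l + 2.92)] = (-26.7536*l^2 - 29.5512*l + 19.8509)/(39.4384*l^4 - 39.564*l^3 + 46.5977*l^2 - 18.396*l + 8.5264)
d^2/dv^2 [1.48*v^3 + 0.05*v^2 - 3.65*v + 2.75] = 8.88*v + 0.1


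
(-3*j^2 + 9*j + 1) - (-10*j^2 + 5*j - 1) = 7*j^2 + 4*j + 2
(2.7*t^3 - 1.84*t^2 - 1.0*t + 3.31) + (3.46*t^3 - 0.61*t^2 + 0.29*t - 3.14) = 6.16*t^3 - 2.45*t^2 - 0.71*t + 0.17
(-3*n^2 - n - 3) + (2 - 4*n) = -3*n^2 - 5*n - 1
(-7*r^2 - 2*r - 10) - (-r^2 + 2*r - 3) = -6*r^2 - 4*r - 7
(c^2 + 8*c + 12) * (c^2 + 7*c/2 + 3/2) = c^4 + 23*c^3/2 + 83*c^2/2 + 54*c + 18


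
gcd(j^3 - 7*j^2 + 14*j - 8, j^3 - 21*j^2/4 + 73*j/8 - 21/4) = j - 2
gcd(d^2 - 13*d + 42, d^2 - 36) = d - 6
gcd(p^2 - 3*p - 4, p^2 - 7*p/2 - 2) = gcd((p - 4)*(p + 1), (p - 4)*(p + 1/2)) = p - 4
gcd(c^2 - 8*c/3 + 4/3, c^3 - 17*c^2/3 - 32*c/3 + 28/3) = c - 2/3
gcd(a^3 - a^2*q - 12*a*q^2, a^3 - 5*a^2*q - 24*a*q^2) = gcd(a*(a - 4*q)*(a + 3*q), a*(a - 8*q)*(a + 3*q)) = a^2 + 3*a*q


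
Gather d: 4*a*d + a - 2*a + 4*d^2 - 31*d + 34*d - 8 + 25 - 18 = -a + 4*d^2 + d*(4*a + 3) - 1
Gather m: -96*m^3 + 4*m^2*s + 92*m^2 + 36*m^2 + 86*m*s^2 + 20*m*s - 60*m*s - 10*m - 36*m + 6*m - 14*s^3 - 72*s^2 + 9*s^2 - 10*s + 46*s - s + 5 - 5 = -96*m^3 + m^2*(4*s + 128) + m*(86*s^2 - 40*s - 40) - 14*s^3 - 63*s^2 + 35*s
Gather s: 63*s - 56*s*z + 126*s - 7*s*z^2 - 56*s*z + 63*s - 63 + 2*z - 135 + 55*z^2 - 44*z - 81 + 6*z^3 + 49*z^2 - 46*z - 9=s*(-7*z^2 - 112*z + 252) + 6*z^3 + 104*z^2 - 88*z - 288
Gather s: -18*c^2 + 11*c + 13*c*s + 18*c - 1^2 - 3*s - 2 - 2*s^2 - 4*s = -18*c^2 + 29*c - 2*s^2 + s*(13*c - 7) - 3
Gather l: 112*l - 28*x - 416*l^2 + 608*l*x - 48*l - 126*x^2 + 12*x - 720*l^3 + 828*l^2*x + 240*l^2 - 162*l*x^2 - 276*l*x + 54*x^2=-720*l^3 + l^2*(828*x - 176) + l*(-162*x^2 + 332*x + 64) - 72*x^2 - 16*x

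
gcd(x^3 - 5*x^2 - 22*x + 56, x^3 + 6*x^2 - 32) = x^2 + 2*x - 8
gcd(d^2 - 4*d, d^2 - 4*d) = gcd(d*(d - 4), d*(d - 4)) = d^2 - 4*d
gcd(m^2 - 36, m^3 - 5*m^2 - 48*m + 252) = m - 6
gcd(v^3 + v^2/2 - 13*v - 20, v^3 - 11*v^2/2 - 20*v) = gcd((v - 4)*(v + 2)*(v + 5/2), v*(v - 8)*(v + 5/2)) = v + 5/2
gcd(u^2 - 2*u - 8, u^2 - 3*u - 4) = u - 4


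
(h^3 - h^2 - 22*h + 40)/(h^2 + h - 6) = (h^2 + h - 20)/(h + 3)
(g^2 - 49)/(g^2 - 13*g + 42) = (g + 7)/(g - 6)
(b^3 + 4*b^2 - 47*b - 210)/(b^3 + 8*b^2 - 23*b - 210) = (b^2 - 2*b - 35)/(b^2 + 2*b - 35)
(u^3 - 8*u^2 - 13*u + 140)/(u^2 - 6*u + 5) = (u^2 - 3*u - 28)/(u - 1)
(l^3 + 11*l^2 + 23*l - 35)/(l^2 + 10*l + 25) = (l^2 + 6*l - 7)/(l + 5)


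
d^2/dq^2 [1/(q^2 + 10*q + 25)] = 6/(q^4 + 20*q^3 + 150*q^2 + 500*q + 625)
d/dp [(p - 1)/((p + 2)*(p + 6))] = (-p^2 + 2*p + 20)/(p^4 + 16*p^3 + 88*p^2 + 192*p + 144)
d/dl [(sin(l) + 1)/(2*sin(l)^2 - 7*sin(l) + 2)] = (-4*sin(l) + cos(2*l) + 8)*cos(l)/(-7*sin(l) - cos(2*l) + 3)^2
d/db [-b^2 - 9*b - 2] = -2*b - 9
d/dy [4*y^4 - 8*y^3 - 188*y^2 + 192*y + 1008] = 16*y^3 - 24*y^2 - 376*y + 192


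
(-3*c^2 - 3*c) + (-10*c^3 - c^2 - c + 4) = -10*c^3 - 4*c^2 - 4*c + 4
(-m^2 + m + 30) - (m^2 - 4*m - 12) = -2*m^2 + 5*m + 42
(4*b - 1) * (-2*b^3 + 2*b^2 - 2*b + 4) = -8*b^4 + 10*b^3 - 10*b^2 + 18*b - 4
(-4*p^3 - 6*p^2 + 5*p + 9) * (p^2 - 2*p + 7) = -4*p^5 + 2*p^4 - 11*p^3 - 43*p^2 + 17*p + 63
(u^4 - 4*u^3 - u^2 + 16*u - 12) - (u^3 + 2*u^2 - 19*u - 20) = u^4 - 5*u^3 - 3*u^2 + 35*u + 8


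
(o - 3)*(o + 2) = o^2 - o - 6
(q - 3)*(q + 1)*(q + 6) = q^3 + 4*q^2 - 15*q - 18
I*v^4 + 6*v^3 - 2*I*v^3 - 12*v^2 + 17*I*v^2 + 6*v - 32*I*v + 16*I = (v - 1)*(v - 8*I)*(v + 2*I)*(I*v - I)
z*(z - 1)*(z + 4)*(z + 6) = z^4 + 9*z^3 + 14*z^2 - 24*z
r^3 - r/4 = r*(r - 1/2)*(r + 1/2)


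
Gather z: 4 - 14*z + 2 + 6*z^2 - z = 6*z^2 - 15*z + 6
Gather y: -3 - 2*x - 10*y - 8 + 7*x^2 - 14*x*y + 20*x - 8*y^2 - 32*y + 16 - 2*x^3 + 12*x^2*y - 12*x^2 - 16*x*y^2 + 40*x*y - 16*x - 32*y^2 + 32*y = -2*x^3 - 5*x^2 + 2*x + y^2*(-16*x - 40) + y*(12*x^2 + 26*x - 10) + 5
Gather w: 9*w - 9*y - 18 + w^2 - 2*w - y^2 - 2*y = w^2 + 7*w - y^2 - 11*y - 18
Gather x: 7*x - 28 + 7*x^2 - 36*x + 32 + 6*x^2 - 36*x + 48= 13*x^2 - 65*x + 52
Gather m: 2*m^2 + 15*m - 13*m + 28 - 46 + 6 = 2*m^2 + 2*m - 12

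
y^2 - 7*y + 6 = (y - 6)*(y - 1)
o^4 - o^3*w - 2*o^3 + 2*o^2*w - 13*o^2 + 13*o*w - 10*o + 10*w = (o - 5)*(o + 1)*(o + 2)*(o - w)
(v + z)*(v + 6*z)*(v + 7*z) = v^3 + 14*v^2*z + 55*v*z^2 + 42*z^3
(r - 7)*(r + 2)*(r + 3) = r^3 - 2*r^2 - 29*r - 42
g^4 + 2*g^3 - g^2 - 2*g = g*(g - 1)*(g + 1)*(g + 2)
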